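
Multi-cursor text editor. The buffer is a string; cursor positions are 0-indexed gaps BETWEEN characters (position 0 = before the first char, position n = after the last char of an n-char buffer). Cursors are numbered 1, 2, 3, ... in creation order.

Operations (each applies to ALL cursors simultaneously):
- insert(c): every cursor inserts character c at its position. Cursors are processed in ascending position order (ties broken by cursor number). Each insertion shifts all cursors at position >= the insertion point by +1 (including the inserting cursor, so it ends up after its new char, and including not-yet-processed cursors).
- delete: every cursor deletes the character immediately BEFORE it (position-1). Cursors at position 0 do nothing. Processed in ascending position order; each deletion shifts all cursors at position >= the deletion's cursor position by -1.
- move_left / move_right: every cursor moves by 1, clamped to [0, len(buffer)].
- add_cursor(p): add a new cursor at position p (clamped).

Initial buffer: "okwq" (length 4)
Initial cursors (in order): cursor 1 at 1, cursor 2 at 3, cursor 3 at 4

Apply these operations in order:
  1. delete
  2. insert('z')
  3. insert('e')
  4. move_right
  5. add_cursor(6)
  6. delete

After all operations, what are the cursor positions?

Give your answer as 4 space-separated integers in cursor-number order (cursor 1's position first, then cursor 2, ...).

Answer: 2 3 3 3

Derivation:
After op 1 (delete): buffer="k" (len 1), cursors c1@0 c2@1 c3@1, authorship .
After op 2 (insert('z')): buffer="zkzz" (len 4), cursors c1@1 c2@4 c3@4, authorship 1.23
After op 3 (insert('e')): buffer="zekzzee" (len 7), cursors c1@2 c2@7 c3@7, authorship 11.2323
After op 4 (move_right): buffer="zekzzee" (len 7), cursors c1@3 c2@7 c3@7, authorship 11.2323
After op 5 (add_cursor(6)): buffer="zekzzee" (len 7), cursors c1@3 c4@6 c2@7 c3@7, authorship 11.2323
After op 6 (delete): buffer="zez" (len 3), cursors c1@2 c2@3 c3@3 c4@3, authorship 112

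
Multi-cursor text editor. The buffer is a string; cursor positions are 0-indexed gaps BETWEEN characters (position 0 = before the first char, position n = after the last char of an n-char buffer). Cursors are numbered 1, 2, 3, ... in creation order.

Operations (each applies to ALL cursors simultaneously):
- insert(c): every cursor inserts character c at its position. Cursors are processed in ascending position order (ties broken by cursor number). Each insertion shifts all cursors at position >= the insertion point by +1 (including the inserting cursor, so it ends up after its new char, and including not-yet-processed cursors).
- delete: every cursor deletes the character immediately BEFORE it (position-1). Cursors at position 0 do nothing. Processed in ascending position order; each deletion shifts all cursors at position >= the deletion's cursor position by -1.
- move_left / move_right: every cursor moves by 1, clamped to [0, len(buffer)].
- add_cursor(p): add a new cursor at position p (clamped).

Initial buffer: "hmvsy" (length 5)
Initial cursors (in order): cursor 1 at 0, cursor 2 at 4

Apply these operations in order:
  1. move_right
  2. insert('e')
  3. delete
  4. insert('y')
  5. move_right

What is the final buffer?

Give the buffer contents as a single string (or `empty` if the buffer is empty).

After op 1 (move_right): buffer="hmvsy" (len 5), cursors c1@1 c2@5, authorship .....
After op 2 (insert('e')): buffer="hemvsye" (len 7), cursors c1@2 c2@7, authorship .1....2
After op 3 (delete): buffer="hmvsy" (len 5), cursors c1@1 c2@5, authorship .....
After op 4 (insert('y')): buffer="hymvsyy" (len 7), cursors c1@2 c2@7, authorship .1....2
After op 5 (move_right): buffer="hymvsyy" (len 7), cursors c1@3 c2@7, authorship .1....2

Answer: hymvsyy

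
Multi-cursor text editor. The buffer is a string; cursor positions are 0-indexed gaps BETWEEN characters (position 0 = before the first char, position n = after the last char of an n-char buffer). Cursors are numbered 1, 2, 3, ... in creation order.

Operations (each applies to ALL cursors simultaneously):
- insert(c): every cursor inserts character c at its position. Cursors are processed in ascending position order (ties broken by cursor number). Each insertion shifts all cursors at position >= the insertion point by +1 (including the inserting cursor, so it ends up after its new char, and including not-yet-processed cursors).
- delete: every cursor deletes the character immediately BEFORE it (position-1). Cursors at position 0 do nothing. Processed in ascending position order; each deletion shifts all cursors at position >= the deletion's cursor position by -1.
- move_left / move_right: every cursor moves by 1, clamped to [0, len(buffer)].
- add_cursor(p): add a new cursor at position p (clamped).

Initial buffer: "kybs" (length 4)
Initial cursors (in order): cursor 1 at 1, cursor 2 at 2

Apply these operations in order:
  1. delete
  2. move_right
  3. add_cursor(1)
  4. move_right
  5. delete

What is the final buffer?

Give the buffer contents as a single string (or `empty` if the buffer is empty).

Answer: empty

Derivation:
After op 1 (delete): buffer="bs" (len 2), cursors c1@0 c2@0, authorship ..
After op 2 (move_right): buffer="bs" (len 2), cursors c1@1 c2@1, authorship ..
After op 3 (add_cursor(1)): buffer="bs" (len 2), cursors c1@1 c2@1 c3@1, authorship ..
After op 4 (move_right): buffer="bs" (len 2), cursors c1@2 c2@2 c3@2, authorship ..
After op 5 (delete): buffer="" (len 0), cursors c1@0 c2@0 c3@0, authorship 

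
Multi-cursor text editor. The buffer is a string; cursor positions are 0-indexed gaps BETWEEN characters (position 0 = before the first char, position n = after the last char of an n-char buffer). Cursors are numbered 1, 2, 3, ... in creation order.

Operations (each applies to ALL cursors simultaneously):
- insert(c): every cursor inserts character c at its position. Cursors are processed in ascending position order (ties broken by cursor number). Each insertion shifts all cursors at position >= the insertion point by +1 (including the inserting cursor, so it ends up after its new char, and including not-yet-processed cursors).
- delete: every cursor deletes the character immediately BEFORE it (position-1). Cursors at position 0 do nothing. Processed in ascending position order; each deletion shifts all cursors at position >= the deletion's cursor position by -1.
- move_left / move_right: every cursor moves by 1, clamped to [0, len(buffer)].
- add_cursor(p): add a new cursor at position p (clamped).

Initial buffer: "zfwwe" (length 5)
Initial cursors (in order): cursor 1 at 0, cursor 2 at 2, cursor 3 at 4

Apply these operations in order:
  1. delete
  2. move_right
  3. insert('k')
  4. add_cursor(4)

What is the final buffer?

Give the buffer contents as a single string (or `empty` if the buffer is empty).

Answer: zkwkek

Derivation:
After op 1 (delete): buffer="zwe" (len 3), cursors c1@0 c2@1 c3@2, authorship ...
After op 2 (move_right): buffer="zwe" (len 3), cursors c1@1 c2@2 c3@3, authorship ...
After op 3 (insert('k')): buffer="zkwkek" (len 6), cursors c1@2 c2@4 c3@6, authorship .1.2.3
After op 4 (add_cursor(4)): buffer="zkwkek" (len 6), cursors c1@2 c2@4 c4@4 c3@6, authorship .1.2.3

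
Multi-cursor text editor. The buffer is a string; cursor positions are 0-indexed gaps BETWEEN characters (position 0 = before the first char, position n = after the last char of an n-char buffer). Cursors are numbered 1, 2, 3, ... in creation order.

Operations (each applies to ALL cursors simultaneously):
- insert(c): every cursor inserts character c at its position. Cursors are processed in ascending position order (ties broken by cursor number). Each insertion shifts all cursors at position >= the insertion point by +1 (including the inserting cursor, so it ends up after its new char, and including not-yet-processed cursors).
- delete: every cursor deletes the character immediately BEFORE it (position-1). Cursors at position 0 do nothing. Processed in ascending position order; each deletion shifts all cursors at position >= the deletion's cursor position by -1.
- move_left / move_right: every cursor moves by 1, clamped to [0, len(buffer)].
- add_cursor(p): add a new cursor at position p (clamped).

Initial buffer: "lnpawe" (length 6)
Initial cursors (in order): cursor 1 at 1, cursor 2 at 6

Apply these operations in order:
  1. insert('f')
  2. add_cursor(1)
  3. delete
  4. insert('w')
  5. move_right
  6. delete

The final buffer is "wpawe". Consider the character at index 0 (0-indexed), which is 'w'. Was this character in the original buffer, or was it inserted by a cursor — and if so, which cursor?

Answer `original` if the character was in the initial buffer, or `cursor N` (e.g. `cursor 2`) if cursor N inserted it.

After op 1 (insert('f')): buffer="lfnpawef" (len 8), cursors c1@2 c2@8, authorship .1.....2
After op 2 (add_cursor(1)): buffer="lfnpawef" (len 8), cursors c3@1 c1@2 c2@8, authorship .1.....2
After op 3 (delete): buffer="npawe" (len 5), cursors c1@0 c3@0 c2@5, authorship .....
After op 4 (insert('w')): buffer="wwnpawew" (len 8), cursors c1@2 c3@2 c2@8, authorship 13.....2
After op 5 (move_right): buffer="wwnpawew" (len 8), cursors c1@3 c3@3 c2@8, authorship 13.....2
After op 6 (delete): buffer="wpawe" (len 5), cursors c1@1 c3@1 c2@5, authorship 1....
Authorship (.=original, N=cursor N): 1 . . . .
Index 0: author = 1

Answer: cursor 1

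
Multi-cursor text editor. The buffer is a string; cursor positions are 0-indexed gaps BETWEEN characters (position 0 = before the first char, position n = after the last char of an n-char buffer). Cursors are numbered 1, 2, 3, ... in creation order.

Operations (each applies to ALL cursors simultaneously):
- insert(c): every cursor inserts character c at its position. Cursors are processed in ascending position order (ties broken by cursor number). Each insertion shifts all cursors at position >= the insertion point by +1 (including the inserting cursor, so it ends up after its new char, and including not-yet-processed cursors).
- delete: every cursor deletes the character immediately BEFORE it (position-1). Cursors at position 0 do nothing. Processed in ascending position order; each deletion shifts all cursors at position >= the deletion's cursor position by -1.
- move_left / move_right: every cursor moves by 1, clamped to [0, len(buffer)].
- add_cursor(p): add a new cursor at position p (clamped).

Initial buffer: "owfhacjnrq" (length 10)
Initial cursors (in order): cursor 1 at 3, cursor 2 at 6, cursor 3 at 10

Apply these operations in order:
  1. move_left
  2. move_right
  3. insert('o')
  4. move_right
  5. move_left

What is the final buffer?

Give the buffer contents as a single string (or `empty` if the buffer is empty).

Answer: owfohacojnrqo

Derivation:
After op 1 (move_left): buffer="owfhacjnrq" (len 10), cursors c1@2 c2@5 c3@9, authorship ..........
After op 2 (move_right): buffer="owfhacjnrq" (len 10), cursors c1@3 c2@6 c3@10, authorship ..........
After op 3 (insert('o')): buffer="owfohacojnrqo" (len 13), cursors c1@4 c2@8 c3@13, authorship ...1...2....3
After op 4 (move_right): buffer="owfohacojnrqo" (len 13), cursors c1@5 c2@9 c3@13, authorship ...1...2....3
After op 5 (move_left): buffer="owfohacojnrqo" (len 13), cursors c1@4 c2@8 c3@12, authorship ...1...2....3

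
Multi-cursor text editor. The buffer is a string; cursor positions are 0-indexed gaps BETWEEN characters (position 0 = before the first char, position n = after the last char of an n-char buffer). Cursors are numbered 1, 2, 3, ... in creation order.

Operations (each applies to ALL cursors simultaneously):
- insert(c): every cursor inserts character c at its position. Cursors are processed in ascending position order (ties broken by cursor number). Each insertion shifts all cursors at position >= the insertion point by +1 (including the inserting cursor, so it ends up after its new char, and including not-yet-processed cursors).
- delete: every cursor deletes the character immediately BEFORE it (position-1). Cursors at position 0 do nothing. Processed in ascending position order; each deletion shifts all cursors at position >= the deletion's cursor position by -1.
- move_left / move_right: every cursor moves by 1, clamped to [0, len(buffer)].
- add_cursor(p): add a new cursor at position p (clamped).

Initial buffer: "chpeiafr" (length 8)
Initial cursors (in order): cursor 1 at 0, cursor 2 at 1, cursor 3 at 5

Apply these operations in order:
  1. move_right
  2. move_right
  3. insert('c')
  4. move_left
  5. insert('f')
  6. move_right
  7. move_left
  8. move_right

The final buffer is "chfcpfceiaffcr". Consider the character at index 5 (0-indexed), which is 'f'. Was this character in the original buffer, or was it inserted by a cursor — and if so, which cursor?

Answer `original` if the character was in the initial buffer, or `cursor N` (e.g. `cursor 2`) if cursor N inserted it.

Answer: cursor 2

Derivation:
After op 1 (move_right): buffer="chpeiafr" (len 8), cursors c1@1 c2@2 c3@6, authorship ........
After op 2 (move_right): buffer="chpeiafr" (len 8), cursors c1@2 c2@3 c3@7, authorship ........
After op 3 (insert('c')): buffer="chcpceiafcr" (len 11), cursors c1@3 c2@5 c3@10, authorship ..1.2....3.
After op 4 (move_left): buffer="chcpceiafcr" (len 11), cursors c1@2 c2@4 c3@9, authorship ..1.2....3.
After op 5 (insert('f')): buffer="chfcpfceiaffcr" (len 14), cursors c1@3 c2@6 c3@12, authorship ..11.22....33.
After op 6 (move_right): buffer="chfcpfceiaffcr" (len 14), cursors c1@4 c2@7 c3@13, authorship ..11.22....33.
After op 7 (move_left): buffer="chfcpfceiaffcr" (len 14), cursors c1@3 c2@6 c3@12, authorship ..11.22....33.
After op 8 (move_right): buffer="chfcpfceiaffcr" (len 14), cursors c1@4 c2@7 c3@13, authorship ..11.22....33.
Authorship (.=original, N=cursor N): . . 1 1 . 2 2 . . . . 3 3 .
Index 5: author = 2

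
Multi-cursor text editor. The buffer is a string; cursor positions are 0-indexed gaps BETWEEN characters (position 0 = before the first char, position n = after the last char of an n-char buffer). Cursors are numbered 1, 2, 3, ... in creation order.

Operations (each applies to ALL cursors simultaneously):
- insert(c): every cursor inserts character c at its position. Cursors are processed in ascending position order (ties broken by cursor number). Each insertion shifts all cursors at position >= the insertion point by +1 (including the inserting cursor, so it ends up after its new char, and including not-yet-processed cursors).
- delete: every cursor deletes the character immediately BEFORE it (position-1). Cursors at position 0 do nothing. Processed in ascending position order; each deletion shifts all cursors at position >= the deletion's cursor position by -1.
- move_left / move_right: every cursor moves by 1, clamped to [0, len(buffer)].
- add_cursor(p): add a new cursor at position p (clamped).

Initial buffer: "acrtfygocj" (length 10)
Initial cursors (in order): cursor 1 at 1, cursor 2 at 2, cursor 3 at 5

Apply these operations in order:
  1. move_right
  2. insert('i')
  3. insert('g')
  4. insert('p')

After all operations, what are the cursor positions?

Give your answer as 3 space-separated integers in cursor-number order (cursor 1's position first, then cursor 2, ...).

Answer: 5 9 15

Derivation:
After op 1 (move_right): buffer="acrtfygocj" (len 10), cursors c1@2 c2@3 c3@6, authorship ..........
After op 2 (insert('i')): buffer="aciritfyigocj" (len 13), cursors c1@3 c2@5 c3@9, authorship ..1.2...3....
After op 3 (insert('g')): buffer="acigrigtfyiggocj" (len 16), cursors c1@4 c2@7 c3@12, authorship ..11.22...33....
After op 4 (insert('p')): buffer="acigprigptfyigpgocj" (len 19), cursors c1@5 c2@9 c3@15, authorship ..111.222...333....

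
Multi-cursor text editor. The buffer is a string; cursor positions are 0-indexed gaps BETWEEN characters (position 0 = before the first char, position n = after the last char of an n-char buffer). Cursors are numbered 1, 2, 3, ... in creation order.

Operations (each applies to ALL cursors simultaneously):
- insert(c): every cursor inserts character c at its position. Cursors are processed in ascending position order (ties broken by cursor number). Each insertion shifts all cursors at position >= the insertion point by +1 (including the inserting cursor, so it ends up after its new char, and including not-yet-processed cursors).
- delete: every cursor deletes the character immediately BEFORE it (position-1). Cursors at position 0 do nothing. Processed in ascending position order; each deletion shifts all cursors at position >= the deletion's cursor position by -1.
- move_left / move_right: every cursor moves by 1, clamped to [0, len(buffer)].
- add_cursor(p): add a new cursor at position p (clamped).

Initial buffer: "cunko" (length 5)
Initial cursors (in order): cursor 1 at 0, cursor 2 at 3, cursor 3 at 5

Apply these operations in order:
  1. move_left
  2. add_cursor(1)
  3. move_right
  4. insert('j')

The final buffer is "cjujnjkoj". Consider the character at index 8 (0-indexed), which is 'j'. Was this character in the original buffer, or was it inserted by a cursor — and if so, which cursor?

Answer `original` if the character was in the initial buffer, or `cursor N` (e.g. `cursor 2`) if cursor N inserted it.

After op 1 (move_left): buffer="cunko" (len 5), cursors c1@0 c2@2 c3@4, authorship .....
After op 2 (add_cursor(1)): buffer="cunko" (len 5), cursors c1@0 c4@1 c2@2 c3@4, authorship .....
After op 3 (move_right): buffer="cunko" (len 5), cursors c1@1 c4@2 c2@3 c3@5, authorship .....
After op 4 (insert('j')): buffer="cjujnjkoj" (len 9), cursors c1@2 c4@4 c2@6 c3@9, authorship .1.4.2..3
Authorship (.=original, N=cursor N): . 1 . 4 . 2 . . 3
Index 8: author = 3

Answer: cursor 3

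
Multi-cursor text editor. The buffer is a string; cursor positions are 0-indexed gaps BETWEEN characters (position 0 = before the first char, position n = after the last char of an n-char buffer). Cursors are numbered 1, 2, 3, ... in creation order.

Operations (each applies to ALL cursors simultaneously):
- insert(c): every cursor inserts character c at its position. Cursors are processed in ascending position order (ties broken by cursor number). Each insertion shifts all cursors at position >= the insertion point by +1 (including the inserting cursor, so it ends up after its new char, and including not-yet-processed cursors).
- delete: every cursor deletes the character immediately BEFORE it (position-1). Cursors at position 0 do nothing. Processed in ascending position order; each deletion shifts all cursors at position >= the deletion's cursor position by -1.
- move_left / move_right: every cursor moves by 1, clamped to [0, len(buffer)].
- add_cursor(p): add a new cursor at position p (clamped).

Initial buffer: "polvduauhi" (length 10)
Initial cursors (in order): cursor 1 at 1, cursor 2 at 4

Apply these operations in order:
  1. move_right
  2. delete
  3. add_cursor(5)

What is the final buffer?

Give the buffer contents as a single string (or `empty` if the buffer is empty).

After op 1 (move_right): buffer="polvduauhi" (len 10), cursors c1@2 c2@5, authorship ..........
After op 2 (delete): buffer="plvuauhi" (len 8), cursors c1@1 c2@3, authorship ........
After op 3 (add_cursor(5)): buffer="plvuauhi" (len 8), cursors c1@1 c2@3 c3@5, authorship ........

Answer: plvuauhi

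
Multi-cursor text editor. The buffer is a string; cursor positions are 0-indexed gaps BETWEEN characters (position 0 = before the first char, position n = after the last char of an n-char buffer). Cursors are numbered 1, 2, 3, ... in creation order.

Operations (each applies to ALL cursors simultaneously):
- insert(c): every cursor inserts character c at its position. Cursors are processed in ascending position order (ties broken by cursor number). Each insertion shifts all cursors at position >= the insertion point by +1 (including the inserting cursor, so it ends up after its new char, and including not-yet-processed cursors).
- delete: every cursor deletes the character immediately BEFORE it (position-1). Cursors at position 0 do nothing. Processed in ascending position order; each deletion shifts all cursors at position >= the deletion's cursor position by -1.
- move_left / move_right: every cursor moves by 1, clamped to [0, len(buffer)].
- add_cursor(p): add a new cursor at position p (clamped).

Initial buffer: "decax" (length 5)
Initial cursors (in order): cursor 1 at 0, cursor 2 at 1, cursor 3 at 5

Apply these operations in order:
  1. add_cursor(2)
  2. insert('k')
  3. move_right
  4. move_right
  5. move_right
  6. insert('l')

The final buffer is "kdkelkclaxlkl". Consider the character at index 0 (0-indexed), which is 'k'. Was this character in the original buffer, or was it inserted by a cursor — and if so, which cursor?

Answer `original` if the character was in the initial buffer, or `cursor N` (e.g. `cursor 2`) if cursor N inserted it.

After op 1 (add_cursor(2)): buffer="decax" (len 5), cursors c1@0 c2@1 c4@2 c3@5, authorship .....
After op 2 (insert('k')): buffer="kdkekcaxk" (len 9), cursors c1@1 c2@3 c4@5 c3@9, authorship 1.2.4...3
After op 3 (move_right): buffer="kdkekcaxk" (len 9), cursors c1@2 c2@4 c4@6 c3@9, authorship 1.2.4...3
After op 4 (move_right): buffer="kdkekcaxk" (len 9), cursors c1@3 c2@5 c4@7 c3@9, authorship 1.2.4...3
After op 5 (move_right): buffer="kdkekcaxk" (len 9), cursors c1@4 c2@6 c4@8 c3@9, authorship 1.2.4...3
After op 6 (insert('l')): buffer="kdkelkclaxlkl" (len 13), cursors c1@5 c2@8 c4@11 c3@13, authorship 1.2.14.2..433
Authorship (.=original, N=cursor N): 1 . 2 . 1 4 . 2 . . 4 3 3
Index 0: author = 1

Answer: cursor 1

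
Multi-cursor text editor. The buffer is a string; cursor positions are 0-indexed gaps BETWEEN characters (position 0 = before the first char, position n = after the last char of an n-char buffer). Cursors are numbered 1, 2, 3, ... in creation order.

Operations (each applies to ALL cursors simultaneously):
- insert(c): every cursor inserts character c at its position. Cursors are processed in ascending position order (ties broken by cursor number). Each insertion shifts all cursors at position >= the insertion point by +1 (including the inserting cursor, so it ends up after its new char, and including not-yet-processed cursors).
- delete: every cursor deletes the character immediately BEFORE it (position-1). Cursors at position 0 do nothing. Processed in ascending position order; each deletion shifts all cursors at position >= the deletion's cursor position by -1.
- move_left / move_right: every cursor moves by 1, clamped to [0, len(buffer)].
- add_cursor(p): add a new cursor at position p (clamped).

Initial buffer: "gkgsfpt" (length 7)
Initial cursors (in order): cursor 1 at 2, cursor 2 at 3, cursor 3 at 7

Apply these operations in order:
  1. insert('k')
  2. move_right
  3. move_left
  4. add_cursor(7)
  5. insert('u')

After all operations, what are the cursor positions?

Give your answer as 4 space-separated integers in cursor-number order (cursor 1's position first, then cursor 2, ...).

After op 1 (insert('k')): buffer="gkkgksfptk" (len 10), cursors c1@3 c2@5 c3@10, authorship ..1.2....3
After op 2 (move_right): buffer="gkkgksfptk" (len 10), cursors c1@4 c2@6 c3@10, authorship ..1.2....3
After op 3 (move_left): buffer="gkkgksfptk" (len 10), cursors c1@3 c2@5 c3@9, authorship ..1.2....3
After op 4 (add_cursor(7)): buffer="gkkgksfptk" (len 10), cursors c1@3 c2@5 c4@7 c3@9, authorship ..1.2....3
After op 5 (insert('u')): buffer="gkkugkusfuptuk" (len 14), cursors c1@4 c2@7 c4@10 c3@13, authorship ..11.22..4..33

Answer: 4 7 13 10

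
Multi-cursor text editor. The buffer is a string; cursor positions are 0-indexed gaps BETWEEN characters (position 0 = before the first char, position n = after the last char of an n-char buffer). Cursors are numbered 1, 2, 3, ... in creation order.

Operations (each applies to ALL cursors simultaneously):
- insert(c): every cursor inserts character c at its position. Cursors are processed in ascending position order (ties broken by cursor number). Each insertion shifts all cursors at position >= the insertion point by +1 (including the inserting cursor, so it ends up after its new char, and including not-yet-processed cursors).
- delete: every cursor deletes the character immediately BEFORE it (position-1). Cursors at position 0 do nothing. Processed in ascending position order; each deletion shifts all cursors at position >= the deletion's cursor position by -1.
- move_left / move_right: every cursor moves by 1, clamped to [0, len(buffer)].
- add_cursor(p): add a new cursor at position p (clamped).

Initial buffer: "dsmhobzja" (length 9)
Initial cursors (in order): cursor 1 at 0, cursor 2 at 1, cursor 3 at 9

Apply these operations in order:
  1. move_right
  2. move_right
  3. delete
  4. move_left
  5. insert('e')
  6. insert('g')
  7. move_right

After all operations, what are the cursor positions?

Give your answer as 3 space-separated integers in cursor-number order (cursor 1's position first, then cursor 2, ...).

After op 1 (move_right): buffer="dsmhobzja" (len 9), cursors c1@1 c2@2 c3@9, authorship .........
After op 2 (move_right): buffer="dsmhobzja" (len 9), cursors c1@2 c2@3 c3@9, authorship .........
After op 3 (delete): buffer="dhobzj" (len 6), cursors c1@1 c2@1 c3@6, authorship ......
After op 4 (move_left): buffer="dhobzj" (len 6), cursors c1@0 c2@0 c3@5, authorship ......
After op 5 (insert('e')): buffer="eedhobzej" (len 9), cursors c1@2 c2@2 c3@8, authorship 12.....3.
After op 6 (insert('g')): buffer="eeggdhobzegj" (len 12), cursors c1@4 c2@4 c3@11, authorship 1212.....33.
After op 7 (move_right): buffer="eeggdhobzegj" (len 12), cursors c1@5 c2@5 c3@12, authorship 1212.....33.

Answer: 5 5 12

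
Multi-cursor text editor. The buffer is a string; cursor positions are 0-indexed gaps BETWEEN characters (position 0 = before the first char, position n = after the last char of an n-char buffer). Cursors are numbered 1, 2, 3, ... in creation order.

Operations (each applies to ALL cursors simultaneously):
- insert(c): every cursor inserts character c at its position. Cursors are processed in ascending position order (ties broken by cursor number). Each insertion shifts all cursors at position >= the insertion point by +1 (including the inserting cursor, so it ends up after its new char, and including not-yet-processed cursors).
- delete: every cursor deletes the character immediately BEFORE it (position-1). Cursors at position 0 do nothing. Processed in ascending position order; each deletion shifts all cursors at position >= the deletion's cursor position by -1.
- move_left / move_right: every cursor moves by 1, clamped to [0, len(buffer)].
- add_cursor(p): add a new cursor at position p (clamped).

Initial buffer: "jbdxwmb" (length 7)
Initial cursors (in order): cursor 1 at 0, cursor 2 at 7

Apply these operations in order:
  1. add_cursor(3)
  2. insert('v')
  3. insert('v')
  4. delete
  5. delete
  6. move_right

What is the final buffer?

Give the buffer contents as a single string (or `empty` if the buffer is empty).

Answer: jbdxwmb

Derivation:
After op 1 (add_cursor(3)): buffer="jbdxwmb" (len 7), cursors c1@0 c3@3 c2@7, authorship .......
After op 2 (insert('v')): buffer="vjbdvxwmbv" (len 10), cursors c1@1 c3@5 c2@10, authorship 1...3....2
After op 3 (insert('v')): buffer="vvjbdvvxwmbvv" (len 13), cursors c1@2 c3@7 c2@13, authorship 11...33....22
After op 4 (delete): buffer="vjbdvxwmbv" (len 10), cursors c1@1 c3@5 c2@10, authorship 1...3....2
After op 5 (delete): buffer="jbdxwmb" (len 7), cursors c1@0 c3@3 c2@7, authorship .......
After op 6 (move_right): buffer="jbdxwmb" (len 7), cursors c1@1 c3@4 c2@7, authorship .......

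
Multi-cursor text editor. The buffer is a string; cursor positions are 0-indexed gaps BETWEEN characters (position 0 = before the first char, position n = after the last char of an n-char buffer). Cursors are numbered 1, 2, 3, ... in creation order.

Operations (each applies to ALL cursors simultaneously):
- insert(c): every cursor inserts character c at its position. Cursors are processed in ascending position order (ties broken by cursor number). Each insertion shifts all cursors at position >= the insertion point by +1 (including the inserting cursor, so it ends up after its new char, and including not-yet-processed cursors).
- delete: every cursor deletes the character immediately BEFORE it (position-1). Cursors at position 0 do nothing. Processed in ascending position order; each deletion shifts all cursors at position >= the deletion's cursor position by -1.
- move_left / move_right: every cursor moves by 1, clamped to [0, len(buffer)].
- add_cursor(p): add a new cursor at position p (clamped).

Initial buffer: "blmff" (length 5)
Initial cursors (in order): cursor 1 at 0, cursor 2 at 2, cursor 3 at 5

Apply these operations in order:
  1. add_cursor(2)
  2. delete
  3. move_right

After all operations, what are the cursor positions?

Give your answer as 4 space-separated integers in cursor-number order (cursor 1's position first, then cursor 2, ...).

After op 1 (add_cursor(2)): buffer="blmff" (len 5), cursors c1@0 c2@2 c4@2 c3@5, authorship .....
After op 2 (delete): buffer="mf" (len 2), cursors c1@0 c2@0 c4@0 c3@2, authorship ..
After op 3 (move_right): buffer="mf" (len 2), cursors c1@1 c2@1 c4@1 c3@2, authorship ..

Answer: 1 1 2 1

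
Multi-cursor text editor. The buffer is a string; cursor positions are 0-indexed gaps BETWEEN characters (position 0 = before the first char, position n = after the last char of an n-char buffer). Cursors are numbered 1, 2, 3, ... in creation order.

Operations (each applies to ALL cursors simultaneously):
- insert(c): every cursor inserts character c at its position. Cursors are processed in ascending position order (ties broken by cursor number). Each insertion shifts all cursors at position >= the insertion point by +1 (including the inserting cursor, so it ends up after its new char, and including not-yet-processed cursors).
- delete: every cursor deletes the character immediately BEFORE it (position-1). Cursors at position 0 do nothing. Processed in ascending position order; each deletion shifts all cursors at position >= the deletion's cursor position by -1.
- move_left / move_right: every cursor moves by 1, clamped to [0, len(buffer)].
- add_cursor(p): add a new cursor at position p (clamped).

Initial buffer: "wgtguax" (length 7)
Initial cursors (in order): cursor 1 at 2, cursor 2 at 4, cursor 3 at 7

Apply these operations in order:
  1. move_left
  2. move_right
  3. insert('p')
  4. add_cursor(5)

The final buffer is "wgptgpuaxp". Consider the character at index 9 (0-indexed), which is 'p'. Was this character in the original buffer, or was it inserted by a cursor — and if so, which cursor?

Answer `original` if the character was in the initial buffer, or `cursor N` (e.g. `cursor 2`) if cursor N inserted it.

Answer: cursor 3

Derivation:
After op 1 (move_left): buffer="wgtguax" (len 7), cursors c1@1 c2@3 c3@6, authorship .......
After op 2 (move_right): buffer="wgtguax" (len 7), cursors c1@2 c2@4 c3@7, authorship .......
After op 3 (insert('p')): buffer="wgptgpuaxp" (len 10), cursors c1@3 c2@6 c3@10, authorship ..1..2...3
After op 4 (add_cursor(5)): buffer="wgptgpuaxp" (len 10), cursors c1@3 c4@5 c2@6 c3@10, authorship ..1..2...3
Authorship (.=original, N=cursor N): . . 1 . . 2 . . . 3
Index 9: author = 3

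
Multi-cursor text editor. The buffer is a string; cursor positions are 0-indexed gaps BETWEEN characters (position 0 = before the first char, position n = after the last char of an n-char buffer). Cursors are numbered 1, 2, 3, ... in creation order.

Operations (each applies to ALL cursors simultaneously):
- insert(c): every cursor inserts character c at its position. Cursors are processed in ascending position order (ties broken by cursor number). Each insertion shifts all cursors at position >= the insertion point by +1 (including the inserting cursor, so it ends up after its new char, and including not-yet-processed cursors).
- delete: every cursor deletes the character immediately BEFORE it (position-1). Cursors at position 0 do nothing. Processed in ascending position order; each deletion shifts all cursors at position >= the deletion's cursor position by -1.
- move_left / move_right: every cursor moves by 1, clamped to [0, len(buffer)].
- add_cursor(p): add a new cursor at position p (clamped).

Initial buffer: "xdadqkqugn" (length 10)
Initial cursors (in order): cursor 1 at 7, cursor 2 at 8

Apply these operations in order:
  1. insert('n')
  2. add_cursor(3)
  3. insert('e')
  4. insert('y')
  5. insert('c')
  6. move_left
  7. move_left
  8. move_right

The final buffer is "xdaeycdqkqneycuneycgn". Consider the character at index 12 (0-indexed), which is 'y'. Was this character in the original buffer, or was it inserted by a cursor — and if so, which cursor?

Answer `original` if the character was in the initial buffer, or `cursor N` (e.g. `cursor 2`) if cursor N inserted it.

After op 1 (insert('n')): buffer="xdadqkqnungn" (len 12), cursors c1@8 c2@10, authorship .......1.2..
After op 2 (add_cursor(3)): buffer="xdadqkqnungn" (len 12), cursors c3@3 c1@8 c2@10, authorship .......1.2..
After op 3 (insert('e')): buffer="xdaedqkqneunegn" (len 15), cursors c3@4 c1@10 c2@13, authorship ...3....11.22..
After op 4 (insert('y')): buffer="xdaeydqkqneyuneygn" (len 18), cursors c3@5 c1@12 c2@16, authorship ...33....111.222..
After op 5 (insert('c')): buffer="xdaeycdqkqneycuneycgn" (len 21), cursors c3@6 c1@14 c2@19, authorship ...333....1111.2222..
After op 6 (move_left): buffer="xdaeycdqkqneycuneycgn" (len 21), cursors c3@5 c1@13 c2@18, authorship ...333....1111.2222..
After op 7 (move_left): buffer="xdaeycdqkqneycuneycgn" (len 21), cursors c3@4 c1@12 c2@17, authorship ...333....1111.2222..
After op 8 (move_right): buffer="xdaeycdqkqneycuneycgn" (len 21), cursors c3@5 c1@13 c2@18, authorship ...333....1111.2222..
Authorship (.=original, N=cursor N): . . . 3 3 3 . . . . 1 1 1 1 . 2 2 2 2 . .
Index 12: author = 1

Answer: cursor 1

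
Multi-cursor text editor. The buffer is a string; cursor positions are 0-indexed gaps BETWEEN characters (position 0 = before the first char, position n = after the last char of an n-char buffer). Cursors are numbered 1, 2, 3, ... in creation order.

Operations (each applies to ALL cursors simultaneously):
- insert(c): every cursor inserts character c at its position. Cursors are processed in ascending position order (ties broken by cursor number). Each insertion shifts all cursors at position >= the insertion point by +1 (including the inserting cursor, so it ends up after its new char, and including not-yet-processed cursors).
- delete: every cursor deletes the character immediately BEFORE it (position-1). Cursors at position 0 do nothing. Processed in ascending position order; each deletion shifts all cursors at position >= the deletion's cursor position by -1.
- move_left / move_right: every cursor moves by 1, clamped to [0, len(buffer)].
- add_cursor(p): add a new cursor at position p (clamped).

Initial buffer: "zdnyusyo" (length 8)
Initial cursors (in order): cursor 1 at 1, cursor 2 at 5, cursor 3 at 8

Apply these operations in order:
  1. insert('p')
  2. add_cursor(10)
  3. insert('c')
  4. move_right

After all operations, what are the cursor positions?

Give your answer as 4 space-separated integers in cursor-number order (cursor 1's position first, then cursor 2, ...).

Answer: 4 10 15 14

Derivation:
After op 1 (insert('p')): buffer="zpdnyupsyop" (len 11), cursors c1@2 c2@7 c3@11, authorship .1....2...3
After op 2 (add_cursor(10)): buffer="zpdnyupsyop" (len 11), cursors c1@2 c2@7 c4@10 c3@11, authorship .1....2...3
After op 3 (insert('c')): buffer="zpcdnyupcsyocpc" (len 15), cursors c1@3 c2@9 c4@13 c3@15, authorship .11....22...433
After op 4 (move_right): buffer="zpcdnyupcsyocpc" (len 15), cursors c1@4 c2@10 c4@14 c3@15, authorship .11....22...433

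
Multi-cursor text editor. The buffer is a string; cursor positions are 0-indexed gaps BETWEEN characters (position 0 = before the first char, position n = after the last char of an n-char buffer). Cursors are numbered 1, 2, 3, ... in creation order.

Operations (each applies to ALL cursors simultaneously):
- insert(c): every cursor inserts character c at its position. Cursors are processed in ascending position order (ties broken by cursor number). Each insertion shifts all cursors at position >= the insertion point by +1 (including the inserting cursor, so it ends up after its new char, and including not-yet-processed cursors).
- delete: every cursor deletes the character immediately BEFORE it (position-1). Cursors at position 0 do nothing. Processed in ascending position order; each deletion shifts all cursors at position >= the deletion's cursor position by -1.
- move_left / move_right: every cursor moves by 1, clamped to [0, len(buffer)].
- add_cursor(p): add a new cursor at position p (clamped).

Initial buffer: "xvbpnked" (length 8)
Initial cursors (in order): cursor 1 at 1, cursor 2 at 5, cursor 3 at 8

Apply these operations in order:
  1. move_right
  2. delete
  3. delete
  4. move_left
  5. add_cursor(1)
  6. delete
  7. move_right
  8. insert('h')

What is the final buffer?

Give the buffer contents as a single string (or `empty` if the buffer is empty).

Answer: phhhh

Derivation:
After op 1 (move_right): buffer="xvbpnked" (len 8), cursors c1@2 c2@6 c3@8, authorship ........
After op 2 (delete): buffer="xbpne" (len 5), cursors c1@1 c2@4 c3@5, authorship .....
After op 3 (delete): buffer="bp" (len 2), cursors c1@0 c2@2 c3@2, authorship ..
After op 4 (move_left): buffer="bp" (len 2), cursors c1@0 c2@1 c3@1, authorship ..
After op 5 (add_cursor(1)): buffer="bp" (len 2), cursors c1@0 c2@1 c3@1 c4@1, authorship ..
After op 6 (delete): buffer="p" (len 1), cursors c1@0 c2@0 c3@0 c4@0, authorship .
After op 7 (move_right): buffer="p" (len 1), cursors c1@1 c2@1 c3@1 c4@1, authorship .
After op 8 (insert('h')): buffer="phhhh" (len 5), cursors c1@5 c2@5 c3@5 c4@5, authorship .1234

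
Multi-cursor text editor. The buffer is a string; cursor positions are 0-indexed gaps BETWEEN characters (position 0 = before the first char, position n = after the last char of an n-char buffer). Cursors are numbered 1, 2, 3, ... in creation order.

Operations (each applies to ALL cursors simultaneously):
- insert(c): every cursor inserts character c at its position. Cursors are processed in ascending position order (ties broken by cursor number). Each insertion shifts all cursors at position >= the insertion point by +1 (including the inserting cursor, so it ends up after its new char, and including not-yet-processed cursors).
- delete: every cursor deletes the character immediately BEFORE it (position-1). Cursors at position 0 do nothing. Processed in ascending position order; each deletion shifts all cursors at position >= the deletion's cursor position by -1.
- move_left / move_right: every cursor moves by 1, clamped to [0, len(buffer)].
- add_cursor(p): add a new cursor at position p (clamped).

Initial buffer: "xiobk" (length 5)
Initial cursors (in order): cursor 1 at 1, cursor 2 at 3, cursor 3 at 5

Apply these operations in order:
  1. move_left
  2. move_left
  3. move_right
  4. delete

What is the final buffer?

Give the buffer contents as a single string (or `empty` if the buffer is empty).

After op 1 (move_left): buffer="xiobk" (len 5), cursors c1@0 c2@2 c3@4, authorship .....
After op 2 (move_left): buffer="xiobk" (len 5), cursors c1@0 c2@1 c3@3, authorship .....
After op 3 (move_right): buffer="xiobk" (len 5), cursors c1@1 c2@2 c3@4, authorship .....
After op 4 (delete): buffer="ok" (len 2), cursors c1@0 c2@0 c3@1, authorship ..

Answer: ok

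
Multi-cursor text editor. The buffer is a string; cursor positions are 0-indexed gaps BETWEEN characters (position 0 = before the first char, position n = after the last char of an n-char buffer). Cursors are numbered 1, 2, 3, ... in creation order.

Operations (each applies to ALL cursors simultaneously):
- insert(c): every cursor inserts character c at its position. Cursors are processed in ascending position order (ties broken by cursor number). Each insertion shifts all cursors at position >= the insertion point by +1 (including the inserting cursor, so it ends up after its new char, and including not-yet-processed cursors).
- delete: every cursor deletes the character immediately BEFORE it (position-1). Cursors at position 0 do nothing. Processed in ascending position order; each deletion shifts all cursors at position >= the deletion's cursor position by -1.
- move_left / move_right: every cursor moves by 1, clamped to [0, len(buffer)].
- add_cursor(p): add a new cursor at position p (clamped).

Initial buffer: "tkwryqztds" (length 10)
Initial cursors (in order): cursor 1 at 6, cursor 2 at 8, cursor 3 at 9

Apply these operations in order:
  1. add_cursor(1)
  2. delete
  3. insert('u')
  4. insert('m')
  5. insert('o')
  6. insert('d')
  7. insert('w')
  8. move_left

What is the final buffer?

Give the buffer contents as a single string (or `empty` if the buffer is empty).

Answer: umodwkwryumodwzuummooddwws

Derivation:
After op 1 (add_cursor(1)): buffer="tkwryqztds" (len 10), cursors c4@1 c1@6 c2@8 c3@9, authorship ..........
After op 2 (delete): buffer="kwryzs" (len 6), cursors c4@0 c1@4 c2@5 c3@5, authorship ......
After op 3 (insert('u')): buffer="ukwryuzuus" (len 10), cursors c4@1 c1@6 c2@9 c3@9, authorship 4....1.23.
After op 4 (insert('m')): buffer="umkwryumzuumms" (len 14), cursors c4@2 c1@8 c2@13 c3@13, authorship 44....11.2323.
After op 5 (insert('o')): buffer="umokwryumozuummoos" (len 18), cursors c4@3 c1@10 c2@17 c3@17, authorship 444....111.232323.
After op 6 (insert('d')): buffer="umodkwryumodzuummoodds" (len 22), cursors c4@4 c1@12 c2@21 c3@21, authorship 4444....1111.23232323.
After op 7 (insert('w')): buffer="umodwkwryumodwzuummooddwws" (len 26), cursors c4@5 c1@14 c2@25 c3@25, authorship 44444....11111.2323232323.
After op 8 (move_left): buffer="umodwkwryumodwzuummooddwws" (len 26), cursors c4@4 c1@13 c2@24 c3@24, authorship 44444....11111.2323232323.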